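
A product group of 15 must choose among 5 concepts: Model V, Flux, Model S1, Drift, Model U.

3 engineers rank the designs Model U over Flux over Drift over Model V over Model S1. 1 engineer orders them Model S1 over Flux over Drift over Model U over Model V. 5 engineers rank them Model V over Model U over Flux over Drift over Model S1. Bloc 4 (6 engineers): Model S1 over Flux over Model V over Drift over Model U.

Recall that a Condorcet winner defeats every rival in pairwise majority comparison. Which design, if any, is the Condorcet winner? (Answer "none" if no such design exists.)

none

Head-to-head results (15 engineers):
Model V vs Flux: Flux wins 10–5.
Model V vs Model S1: Model V, 8–7.
Model V vs Drift: Model V wins 11–4.
Model V vs Model U: Model V wins 11–4.
Flux vs Model S1: Flux, 8–7.
Flux vs Drift: Flux, 15–0.
Flux vs Model U: Model U wins 8–7.
Model S1–Drift: Drift 8–7.
Model S1–Model U: Model U 8–7.
Drift vs Model U: Model U wins 8–7.
Each design drops at least one matchup (Model V loses to Flux; Flux loses to Model U; Model S1 loses to Model V; Drift loses to Model V; Model U loses to Model V); the cycle Model V → Model U → Flux → Model V rules out a Condorcet winner.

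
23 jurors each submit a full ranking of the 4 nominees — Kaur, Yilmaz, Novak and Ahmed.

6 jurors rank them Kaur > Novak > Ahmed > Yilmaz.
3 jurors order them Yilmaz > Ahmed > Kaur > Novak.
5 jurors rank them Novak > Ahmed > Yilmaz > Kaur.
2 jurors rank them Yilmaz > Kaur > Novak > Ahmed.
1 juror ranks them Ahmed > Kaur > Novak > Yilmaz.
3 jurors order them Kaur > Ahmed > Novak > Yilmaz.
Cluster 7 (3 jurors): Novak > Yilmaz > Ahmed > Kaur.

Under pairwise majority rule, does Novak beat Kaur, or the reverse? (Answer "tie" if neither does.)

Ballots ranking Novak above Kaur: 5 + 3 = 8.
Ballots ranking Kaur above Novak: 23 − 8 = 15.
Kaur wins the head-to-head 15–8.

Kaur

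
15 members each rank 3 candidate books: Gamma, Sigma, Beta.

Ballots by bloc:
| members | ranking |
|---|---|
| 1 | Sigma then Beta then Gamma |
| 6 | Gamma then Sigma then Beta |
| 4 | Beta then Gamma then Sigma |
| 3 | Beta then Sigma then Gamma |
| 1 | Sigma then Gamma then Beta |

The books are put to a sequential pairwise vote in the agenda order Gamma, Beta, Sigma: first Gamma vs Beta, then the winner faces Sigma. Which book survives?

Round 1: Gamma vs Beta — 7–8, Beta advances.
Round 2: Beta vs Sigma — 7–8, Sigma advances.
Sigma survives the agenda.

Sigma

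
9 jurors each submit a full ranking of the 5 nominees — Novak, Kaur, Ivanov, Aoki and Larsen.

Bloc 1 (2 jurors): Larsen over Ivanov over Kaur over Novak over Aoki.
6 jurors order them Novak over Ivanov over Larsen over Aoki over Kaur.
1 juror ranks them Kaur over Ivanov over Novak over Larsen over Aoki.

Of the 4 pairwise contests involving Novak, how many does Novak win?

4

Novak against each rival (9 jurors):
Novak vs Kaur: Novak wins 6–3.
Novak vs Ivanov: Novak is ranked higher on 6 ballots, Ivanov on 3. Novak wins 6–3.
Novak vs Aoki: 2+6+1 = 9 for Novak, 0 for Aoki — Novak by 9–0.
Novak vs Larsen: Novak wins 7–2.
Novak beats Kaur, Ivanov, Aoki, Larsen — 4 pairwise wins.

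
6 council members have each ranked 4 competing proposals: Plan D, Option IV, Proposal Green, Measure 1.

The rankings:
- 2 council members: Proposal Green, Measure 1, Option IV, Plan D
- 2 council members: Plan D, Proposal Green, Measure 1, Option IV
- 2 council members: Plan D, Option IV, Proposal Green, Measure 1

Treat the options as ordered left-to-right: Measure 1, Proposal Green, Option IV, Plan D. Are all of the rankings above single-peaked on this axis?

Axis positions: Measure 1=1, Proposal Green=2, Option IV=3, Plan D=4.
Ballot type 1 (peak Proposal Green at position 2): ranking walks positions 2-1-3-4, expanding outward from the peak — single-peaked.
Ballot type 2: ranking walks positions 4-2-1-3; Proposal Green is ranked above Option IV even though Option IV lies between Proposal Green and the peak Plan D on the axis — preferences dip and rise again. Not single-peaked.
Ballot type 3 (peak Plan D at position 4): ranking walks positions 4-3-2-1, expanding outward from the peak — single-peaked.
Ballot type 2 violates single-peakedness, so the profile is not single-peaked on this axis.

no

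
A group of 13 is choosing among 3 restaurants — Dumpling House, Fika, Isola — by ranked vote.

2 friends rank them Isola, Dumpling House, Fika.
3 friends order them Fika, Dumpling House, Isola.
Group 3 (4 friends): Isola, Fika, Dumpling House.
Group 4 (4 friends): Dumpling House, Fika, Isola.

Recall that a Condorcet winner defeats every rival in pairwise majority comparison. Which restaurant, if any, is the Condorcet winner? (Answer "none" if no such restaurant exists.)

Fika

Check each pair by majority over 13 ballots:
Dumpling House vs Fika: Dumpling House is ranked higher on 2+4 = 6 ballots, Fika on 7. Fika wins 7–6.
Dumpling House vs Isola: Dumpling House is ranked higher on 3+4 = 7 ballots, Isola on 6. Dumpling House wins 7–6.
Fika vs Isola: Fika preferred on 3+4 = 7 ballots; Fika wins 7–6.
Only Fika has no losses; Fika is the Condorcet winner.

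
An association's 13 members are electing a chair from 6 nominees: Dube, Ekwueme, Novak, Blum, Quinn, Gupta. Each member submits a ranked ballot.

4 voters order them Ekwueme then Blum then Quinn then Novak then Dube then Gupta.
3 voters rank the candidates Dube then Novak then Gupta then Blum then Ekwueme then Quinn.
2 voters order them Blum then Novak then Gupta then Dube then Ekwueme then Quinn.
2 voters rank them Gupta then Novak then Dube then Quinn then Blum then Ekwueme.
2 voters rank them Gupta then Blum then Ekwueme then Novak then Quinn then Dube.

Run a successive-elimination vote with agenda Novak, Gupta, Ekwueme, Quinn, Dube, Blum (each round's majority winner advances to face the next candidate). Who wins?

Blum

Round 1: Novak vs Gupta — 9–4, Novak advances.
Round 2: Novak vs Ekwueme — 7–6, Novak advances.
Round 3: Novak vs Quinn — 9–4, Novak advances.
Round 4: Novak vs Dube — 10–3, Novak advances.
Round 5: Novak vs Blum — 5–8, Blum advances.
Blum survives the agenda.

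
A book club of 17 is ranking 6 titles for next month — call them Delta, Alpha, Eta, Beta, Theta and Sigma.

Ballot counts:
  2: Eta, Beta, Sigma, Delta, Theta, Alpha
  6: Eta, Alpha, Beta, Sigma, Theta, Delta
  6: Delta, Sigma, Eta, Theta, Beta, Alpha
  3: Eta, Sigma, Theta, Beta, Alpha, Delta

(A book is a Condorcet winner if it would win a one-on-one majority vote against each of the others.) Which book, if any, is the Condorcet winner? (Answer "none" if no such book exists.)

Eta

Pairwise majorities:
Delta vs Alpha: Delta is ranked higher on 2+6 = 8 ballots, Alpha on 9. Alpha wins 9–8.
Delta vs Eta: 6 for Delta, 11 for Eta — Eta by 11–6.
Delta vs Beta: Delta preferred on 6 ballots; Beta wins 11–6.
Delta vs Theta: Delta preferred on 2+6 = 8 ballots; Theta wins 9–8.
Delta vs Sigma: 6 for Delta, 11 for Sigma — Sigma by 11–6.
Alpha vs Eta: 0 for Alpha, 17 for Eta — Eta by 17–0.
Alpha vs Beta: 6 for Alpha, 11 for Beta — Beta by 11–6.
Alpha vs Theta: Alpha preferred on 6 ballots; Theta wins 11–6.
Alpha vs Sigma: Alpha is ranked higher on 6 ballots, Sigma on 11. Sigma wins 11–6.
Eta vs Beta: Eta preferred on 2+6+6+3 = 17 ballots; Eta wins 17–0.
Eta vs Theta: Eta is ranked higher on 2+6+6+3 = 17 ballots, Theta on 0. Eta wins 17–0.
Eta vs Sigma: 2+6+3 = 11 for Eta, 6 for Sigma — Eta by 11–6.
Beta vs Theta: 8 to 9, Theta.
Beta vs Sigma: 8 to 9, Sigma.
Theta vs Sigma: 0 for Theta, 17 for Sigma — Sigma by 17–0.
Eta wins every pairwise contest, so Eta is the Condorcet winner.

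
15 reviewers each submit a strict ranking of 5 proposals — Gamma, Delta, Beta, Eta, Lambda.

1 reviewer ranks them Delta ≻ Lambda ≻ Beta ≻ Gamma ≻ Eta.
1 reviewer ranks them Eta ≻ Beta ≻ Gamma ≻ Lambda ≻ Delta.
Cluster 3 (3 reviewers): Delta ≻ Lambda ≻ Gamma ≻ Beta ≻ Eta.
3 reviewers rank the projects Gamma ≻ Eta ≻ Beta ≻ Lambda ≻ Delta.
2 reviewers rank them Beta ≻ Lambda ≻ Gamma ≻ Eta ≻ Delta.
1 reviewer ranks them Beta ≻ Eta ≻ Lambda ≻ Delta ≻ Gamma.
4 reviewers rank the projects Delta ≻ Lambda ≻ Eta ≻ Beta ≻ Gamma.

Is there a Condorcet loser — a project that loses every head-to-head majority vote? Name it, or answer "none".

none

Head-to-head results (15 reviewers):
Gamma vs Delta: 1+3+2 = 6 for Gamma, 9 for Delta — Delta by 9–6.
Gamma vs Beta: 6 to 9, Beta.
Gamma vs Eta: Gamma is ranked higher on 1+3+3+2 = 9 ballots, Eta on 6. Gamma wins 9–6.
Gamma vs Lambda: Lambda wins 11–4.
Delta vs Beta: Delta is ranked higher on 1+3+4 = 8 ballots, Beta on 7. Delta wins 8–7.
Delta vs Eta: Delta wins 8–7.
Delta vs Lambda: Delta, 8–7.
Beta vs Eta: Eta, 8–7.
Beta vs Lambda: Lambda wins 8–7.
Eta vs Lambda: Eta preferred on 1+3+1 = 5 ballots; Lambda wins 10–5.
Each project has at least one pairwise win (Gamma beats Eta; Delta beats Gamma; Beta beats Gamma; Eta beats Beta; Lambda beats Gamma) — no Condorcet loser.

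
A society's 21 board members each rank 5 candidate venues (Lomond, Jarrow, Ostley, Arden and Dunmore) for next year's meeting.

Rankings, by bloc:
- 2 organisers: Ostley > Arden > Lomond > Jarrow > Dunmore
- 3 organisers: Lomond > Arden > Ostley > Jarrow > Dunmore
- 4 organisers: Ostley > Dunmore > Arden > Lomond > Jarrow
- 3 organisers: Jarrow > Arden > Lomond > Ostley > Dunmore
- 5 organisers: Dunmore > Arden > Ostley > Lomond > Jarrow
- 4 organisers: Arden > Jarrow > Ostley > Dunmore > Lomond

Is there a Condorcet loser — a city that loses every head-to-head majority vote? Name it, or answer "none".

none

Pairwise majorities:
Lomond vs Jarrow: 14 to 7, Lomond.
Lomond vs Ostley: Lomond is ranked higher on 3+3 = 6 ballots, Ostley on 15. Ostley wins 15–6.
Lomond vs Arden: 3 for Lomond, 18 for Arden — Arden by 18–3.
Lomond vs Dunmore: Lomond is ranked higher on 2+3+3 = 8 ballots, Dunmore on 13. Dunmore wins 13–8.
Jarrow vs Ostley: 3+4 = 7 for Jarrow, 14 for Ostley — Ostley by 14–7.
Jarrow vs Arden: 3 for Jarrow, 18 for Arden — Arden by 18–3.
Jarrow vs Dunmore: Jarrow, 12–9.
Ostley vs Arden: Arden wins 15–6.
Ostley vs Dunmore: 16 to 5, Ostley.
Arden vs Dunmore: Arden wins 12–9.
No city is winless: Lomond beats Jarrow; Jarrow beats Dunmore; Ostley beats Lomond; Arden beats Lomond; Dunmore beats Lomond. There is no Condorcet loser.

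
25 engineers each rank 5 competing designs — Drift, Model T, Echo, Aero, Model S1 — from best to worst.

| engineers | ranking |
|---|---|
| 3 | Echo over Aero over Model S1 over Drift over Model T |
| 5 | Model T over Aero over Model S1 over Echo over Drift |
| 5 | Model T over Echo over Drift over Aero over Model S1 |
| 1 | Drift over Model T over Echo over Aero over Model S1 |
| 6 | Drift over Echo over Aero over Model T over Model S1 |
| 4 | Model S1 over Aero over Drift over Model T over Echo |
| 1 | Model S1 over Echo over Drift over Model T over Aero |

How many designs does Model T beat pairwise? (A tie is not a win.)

2

Model T against each rival (25 engineers):
Model T vs Drift: 5+5 = 10 for Model T, 15 for Drift — Drift by 15–10.
Model T–Echo: Model T 15–10.
Model T vs Aero: 12 to 13, Aero.
Model T vs Model S1: 5+5+1+6 = 17 for Model T, 8 for Model S1 — Model T by 17–8.
Model T beats Echo, Model S1; loses to Drift, Aero — 2 pairwise wins.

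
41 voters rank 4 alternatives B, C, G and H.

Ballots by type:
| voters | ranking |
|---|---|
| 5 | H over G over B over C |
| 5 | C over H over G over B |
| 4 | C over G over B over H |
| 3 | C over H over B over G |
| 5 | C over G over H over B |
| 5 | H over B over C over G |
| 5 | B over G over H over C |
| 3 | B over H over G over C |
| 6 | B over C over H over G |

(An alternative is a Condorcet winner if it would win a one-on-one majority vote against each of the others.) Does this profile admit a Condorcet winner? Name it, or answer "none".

Head-to-head results (41 voters):
B–C: B 24–17.
B vs G: B wins 22–19.
B vs H: H wins 23–18.
C vs G: C, 28–13.
C–H: C 23–18.
G–H: H 27–14.
Each alternative drops at least one matchup (B loses to H; C loses to B; G loses to B; H loses to C); the cycle B → C → H → B rules out a Condorcet winner.

none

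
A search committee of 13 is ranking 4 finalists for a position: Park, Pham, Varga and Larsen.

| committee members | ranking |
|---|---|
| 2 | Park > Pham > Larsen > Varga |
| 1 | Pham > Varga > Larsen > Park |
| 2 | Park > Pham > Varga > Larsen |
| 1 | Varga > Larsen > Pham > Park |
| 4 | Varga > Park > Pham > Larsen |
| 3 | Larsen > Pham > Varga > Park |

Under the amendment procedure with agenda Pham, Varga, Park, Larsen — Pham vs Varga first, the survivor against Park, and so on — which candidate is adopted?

Round 1: Pham vs Varga — 8–5, Pham advances.
Round 2: Pham vs Park — 5–8, Park advances.
Round 3: Park vs Larsen — 8–5, Park advances.
The agenda winner is Park.

Park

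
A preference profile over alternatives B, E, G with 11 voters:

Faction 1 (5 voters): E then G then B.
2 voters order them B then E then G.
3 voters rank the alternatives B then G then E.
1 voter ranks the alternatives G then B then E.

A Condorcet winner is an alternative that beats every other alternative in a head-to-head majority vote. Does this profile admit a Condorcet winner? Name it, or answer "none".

none

Pairwise majorities:
B–E: B 6–5.
B vs G: 2+3 = 5 for B, 6 for G — G by 6–5.
E vs G: E wins 7–4.
No alternative is unbeaten: B loses to G; E loses to B; G loses to E. In particular B > E > G > B is a majority cycle — no Condorcet winner exists.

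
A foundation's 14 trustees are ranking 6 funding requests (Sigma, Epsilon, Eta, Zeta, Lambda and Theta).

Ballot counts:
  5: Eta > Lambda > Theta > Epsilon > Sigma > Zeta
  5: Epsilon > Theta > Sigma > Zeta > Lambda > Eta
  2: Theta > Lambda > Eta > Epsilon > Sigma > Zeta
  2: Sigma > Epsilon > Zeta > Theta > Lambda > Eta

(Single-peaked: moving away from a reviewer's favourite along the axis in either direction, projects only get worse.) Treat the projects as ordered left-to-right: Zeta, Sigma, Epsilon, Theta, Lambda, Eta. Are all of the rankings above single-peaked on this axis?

Axis positions: Zeta=1, Sigma=2, Epsilon=3, Theta=4, Lambda=5, Eta=6.
Type 1 (peak Eta at position 6): ranking walks positions 6-5-4-3-2-1, expanding outward from the peak — single-peaked.
Type 2 (peak Epsilon at position 3): ranking walks positions 3-4-2-1-5-6, expanding outward from the peak — single-peaked.
Type 3 (peak Theta at position 4): ranking walks positions 4-5-6-3-2-1, expanding outward from the peak — single-peaked.
Type 4 (peak Sigma at position 2): ranking walks positions 2-3-1-4-5-6, expanding outward from the peak — single-peaked.
Every ranking is single-peaked on this axis.

yes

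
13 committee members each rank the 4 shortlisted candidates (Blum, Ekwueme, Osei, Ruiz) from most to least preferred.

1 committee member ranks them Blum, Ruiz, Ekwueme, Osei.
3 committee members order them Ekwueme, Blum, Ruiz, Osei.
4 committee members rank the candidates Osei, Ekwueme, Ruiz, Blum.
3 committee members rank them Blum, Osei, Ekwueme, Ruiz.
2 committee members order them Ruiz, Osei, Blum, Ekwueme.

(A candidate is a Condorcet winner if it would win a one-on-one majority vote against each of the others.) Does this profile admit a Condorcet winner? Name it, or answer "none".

Head-to-head results (13 committee members):
Blum vs Ekwueme: Ekwueme, 7–6.
Blum vs Osei: Blum, 7–6.
Blum vs Ruiz: Blum wins 7–6.
Ekwueme vs Osei: Osei wins 9–4.
Ekwueme vs Ruiz: Ekwueme wins 10–3.
Osei vs Ruiz: Osei wins 7–6.
No candidate is unbeaten: Blum loses to Ekwueme; Ekwueme loses to Osei; Osei loses to Blum; Ruiz loses to Blum. In particular Blum → Osei → Ekwueme → Blum is a majority cycle — no Condorcet winner exists.

none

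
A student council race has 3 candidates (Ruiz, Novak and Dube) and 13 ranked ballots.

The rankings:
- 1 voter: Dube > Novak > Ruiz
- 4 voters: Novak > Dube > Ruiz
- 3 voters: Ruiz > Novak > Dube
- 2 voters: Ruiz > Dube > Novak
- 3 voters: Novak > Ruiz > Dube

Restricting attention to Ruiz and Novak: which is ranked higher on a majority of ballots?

Ballots ranking Ruiz above Novak: 3 + 2 = 5.
Ballots ranking Novak above Ruiz: 13 − 5 = 8.
Novak wins the head-to-head 8–5.

Novak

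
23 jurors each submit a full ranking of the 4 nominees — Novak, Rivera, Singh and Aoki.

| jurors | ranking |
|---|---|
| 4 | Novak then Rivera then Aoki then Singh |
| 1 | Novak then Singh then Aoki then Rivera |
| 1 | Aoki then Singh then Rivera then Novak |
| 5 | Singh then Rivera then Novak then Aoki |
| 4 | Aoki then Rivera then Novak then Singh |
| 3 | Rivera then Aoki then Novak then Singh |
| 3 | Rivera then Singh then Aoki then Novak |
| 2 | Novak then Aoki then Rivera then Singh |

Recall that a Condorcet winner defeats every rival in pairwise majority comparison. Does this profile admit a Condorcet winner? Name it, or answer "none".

Check each pair by majority over 23 ballots:
Novak vs Rivera: Rivera, 16–7.
Novak vs Singh: Novak wins 14–9.
Novak vs Aoki: Novak, 12–11.
Rivera vs Singh: Rivera, 16–7.
Rivera vs Aoki: Rivera, 15–8.
Singh vs Aoki: Aoki wins 14–9.
Only Rivera has no losses; Rivera is the Condorcet winner.

Rivera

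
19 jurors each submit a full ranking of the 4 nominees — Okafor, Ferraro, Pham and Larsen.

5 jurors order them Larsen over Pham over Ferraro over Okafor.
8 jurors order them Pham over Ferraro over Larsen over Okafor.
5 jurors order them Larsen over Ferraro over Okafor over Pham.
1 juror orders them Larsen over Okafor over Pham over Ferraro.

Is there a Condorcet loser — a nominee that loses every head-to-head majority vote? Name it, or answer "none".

Okafor

Pairwise majorities:
Okafor vs Ferraro: Okafor preferred on 1 ballot; Ferraro wins 18–1.
Okafor vs Pham: 5+1 = 6 for Okafor, 13 for Pham — Pham by 13–6.
Okafor–Larsen: Larsen 19–0.
Ferraro vs Pham: Pham wins 14–5.
Ferraro vs Larsen: 8 for Ferraro, 11 for Larsen — Larsen by 11–8.
Pham vs Larsen: Larsen wins 11–8.
Okafor is beaten in every head-to-head and is the Condorcet loser.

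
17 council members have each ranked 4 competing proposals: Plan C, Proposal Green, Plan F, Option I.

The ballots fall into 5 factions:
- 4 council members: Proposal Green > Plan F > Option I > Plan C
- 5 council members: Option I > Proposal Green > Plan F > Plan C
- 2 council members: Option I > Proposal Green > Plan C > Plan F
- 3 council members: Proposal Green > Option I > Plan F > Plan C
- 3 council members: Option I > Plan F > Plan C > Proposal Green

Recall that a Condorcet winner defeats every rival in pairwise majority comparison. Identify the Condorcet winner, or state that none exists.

Option I

Head-to-head results (17 council members):
Plan C vs Proposal Green: Proposal Green wins 14–3.
Plan C vs Plan F: Plan F wins 15–2.
Plan C–Option I: Option I 17–0.
Proposal Green–Plan F: Proposal Green 14–3.
Proposal Green–Option I: Option I 10–7.
Plan F vs Option I: Option I wins 13–4.
Only Option I has no losses; Option I is the Condorcet winner.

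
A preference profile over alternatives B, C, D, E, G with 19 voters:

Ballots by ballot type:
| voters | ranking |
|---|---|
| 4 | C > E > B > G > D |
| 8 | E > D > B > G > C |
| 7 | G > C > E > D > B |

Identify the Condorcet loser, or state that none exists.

Head-to-head results (19 voters):
B vs C: B is ranked higher on 8 ballots, C on 11. C wins 11–8.
B vs D: 4 for B, 15 for D — D by 15–4.
B vs E: E, 19–0.
B–G: B 12–7.
C vs D: 11 to 8, C.
C vs E: C wins 11–8.
C vs G: G wins 15–4.
D vs E: 0 for D, 19 for E — E by 19–0.
D vs G: 8 for D, 11 for G — G by 11–8.
E vs G: 12 to 7, E.
No alternative is winless: B beats G; C beats B; D beats B; E beats B; G beats C. There is no Condorcet loser.

none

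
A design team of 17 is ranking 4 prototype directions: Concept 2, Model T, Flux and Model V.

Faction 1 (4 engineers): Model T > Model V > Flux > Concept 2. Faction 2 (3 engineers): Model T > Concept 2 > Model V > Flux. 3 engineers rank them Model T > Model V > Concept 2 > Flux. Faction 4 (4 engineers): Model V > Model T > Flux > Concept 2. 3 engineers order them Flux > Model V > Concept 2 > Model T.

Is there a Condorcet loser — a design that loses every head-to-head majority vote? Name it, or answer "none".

Head-to-head results (17 engineers):
Concept 2 vs Model T: Concept 2 preferred on 3 ballots; Model T wins 14–3.
Concept 2 vs Flux: Concept 2 is ranked higher on 3+3 = 6 ballots, Flux on 11. Flux wins 11–6.
Concept 2 vs Model V: 3 for Concept 2, 14 for Model V — Model V by 14–3.
Model T vs Flux: 14 to 3, Model T.
Model T vs Model V: Model T wins 10–7.
Flux vs Model V: Flux is ranked higher on 3 ballots, Model V on 14. Model V wins 14–3.
Concept 2 is beaten in every head-to-head and is the Condorcet loser.

Concept 2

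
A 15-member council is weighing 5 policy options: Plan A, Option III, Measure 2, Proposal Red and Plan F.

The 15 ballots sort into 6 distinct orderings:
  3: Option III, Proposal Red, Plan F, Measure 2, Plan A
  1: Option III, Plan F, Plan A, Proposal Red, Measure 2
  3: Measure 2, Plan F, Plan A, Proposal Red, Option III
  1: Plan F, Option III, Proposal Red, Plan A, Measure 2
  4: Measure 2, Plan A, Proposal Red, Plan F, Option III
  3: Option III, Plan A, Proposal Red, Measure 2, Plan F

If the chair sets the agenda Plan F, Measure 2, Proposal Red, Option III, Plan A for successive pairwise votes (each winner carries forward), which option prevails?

Round 1: Plan F vs Measure 2 — 5–10, Measure 2 advances.
Round 2: Measure 2 vs Proposal Red — 7–8, Proposal Red advances.
Round 3: Proposal Red vs Option III — 7–8, Option III advances.
Round 4: Option III vs Plan A — 8–7, Option III advances.
The agenda winner is Option III.

Option III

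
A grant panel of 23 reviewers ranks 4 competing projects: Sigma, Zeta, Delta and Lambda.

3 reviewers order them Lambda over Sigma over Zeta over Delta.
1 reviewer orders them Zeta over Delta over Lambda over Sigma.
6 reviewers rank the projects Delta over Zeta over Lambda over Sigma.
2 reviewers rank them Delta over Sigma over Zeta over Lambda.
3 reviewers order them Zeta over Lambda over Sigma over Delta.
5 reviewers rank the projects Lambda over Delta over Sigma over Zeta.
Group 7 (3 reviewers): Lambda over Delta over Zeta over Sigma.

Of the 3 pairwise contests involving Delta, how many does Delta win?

2

Delta against each rival (23 reviewers):
Delta vs Sigma: Delta wins 17–6.
Delta–Zeta: Delta 16–7.
Delta vs Lambda: Lambda, 14–9.
Delta beats Sigma, Zeta; loses to Lambda — 2 pairwise wins.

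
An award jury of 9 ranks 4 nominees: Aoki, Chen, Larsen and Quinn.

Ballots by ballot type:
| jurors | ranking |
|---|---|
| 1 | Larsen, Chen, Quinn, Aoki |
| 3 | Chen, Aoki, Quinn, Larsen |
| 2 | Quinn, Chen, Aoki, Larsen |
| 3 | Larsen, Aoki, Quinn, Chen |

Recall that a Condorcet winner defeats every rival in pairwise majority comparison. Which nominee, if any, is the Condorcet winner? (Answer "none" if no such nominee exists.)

none

Check each pair by majority over 9 ballots:
Aoki vs Chen: Aoki is ranked higher on 3 ballots, Chen on 6. Chen wins 6–3.
Aoki vs Larsen: 5 to 4, Aoki.
Aoki vs Quinn: Aoki is ranked higher on 3+3 = 6 ballots, Quinn on 3. Aoki wins 6–3.
Chen vs Larsen: 5 to 4, Chen.
Chen vs Quinn: 1+3 = 4 for Chen, 5 for Quinn — Quinn by 5–4.
Larsen vs Quinn: Larsen is ranked higher on 1+3 = 4 ballots, Quinn on 5. Quinn wins 5–4.
No nominee is unbeaten: Aoki loses to Chen; Chen loses to Quinn; Larsen loses to Aoki; Quinn loses to Aoki. In particular Aoki → Quinn → Chen → Aoki is a majority cycle — no Condorcet winner exists.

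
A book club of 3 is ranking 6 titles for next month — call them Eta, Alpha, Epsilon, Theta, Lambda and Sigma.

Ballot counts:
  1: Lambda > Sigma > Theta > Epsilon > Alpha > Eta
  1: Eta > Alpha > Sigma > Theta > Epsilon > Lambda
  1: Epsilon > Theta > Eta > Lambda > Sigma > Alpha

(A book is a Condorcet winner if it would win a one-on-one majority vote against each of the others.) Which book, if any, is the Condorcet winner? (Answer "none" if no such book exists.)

none

Check each pair by majority over 3 ballots:
Eta vs Alpha: 1+1 = 2 for Eta, 1 for Alpha — Eta by 2–1.
Eta vs Epsilon: 1 to 2, Epsilon.
Eta vs Theta: Eta is ranked higher on 1 ballot, Theta on 2. Theta wins 2–1.
Eta vs Lambda: Eta preferred on 1+1 = 2 ballots; Eta wins 2–1.
Eta vs Sigma: Eta is ranked higher on 1+1 = 2 ballots, Sigma on 1. Eta wins 2–1.
Alpha vs Epsilon: Alpha preferred on 1 ballot; Epsilon wins 2–1.
Alpha vs Theta: Alpha preferred on 1 ballot; Theta wins 2–1.
Alpha vs Lambda: 1 for Alpha, 2 for Lambda — Lambda by 2–1.
Alpha vs Sigma: Alpha is ranked higher on 1 ballot, Sigma on 2. Sigma wins 2–1.
Epsilon vs Theta: 1 to 2, Theta.
Epsilon vs Lambda: Epsilon preferred on 1+1 = 2 ballots; Epsilon wins 2–1.
Epsilon vs Sigma: Epsilon is ranked higher on 1 ballot, Sigma on 2. Sigma wins 2–1.
Theta vs Lambda: Theta is ranked higher on 1+1 = 2 ballots, Lambda on 1. Theta wins 2–1.
Theta vs Sigma: Theta is ranked higher on 1 ballot, Sigma on 2. Sigma wins 2–1.
Lambda vs Sigma: 1+1 = 2 for Lambda, 1 for Sigma — Lambda by 2–1.
No book is unbeaten: Eta loses to Epsilon; Alpha loses to Eta; Epsilon loses to Theta; Theta loses to Sigma; Lambda loses to Eta; Sigma loses to Eta. In particular Eta > Sigma > Epsilon > Eta is a majority cycle — no Condorcet winner exists.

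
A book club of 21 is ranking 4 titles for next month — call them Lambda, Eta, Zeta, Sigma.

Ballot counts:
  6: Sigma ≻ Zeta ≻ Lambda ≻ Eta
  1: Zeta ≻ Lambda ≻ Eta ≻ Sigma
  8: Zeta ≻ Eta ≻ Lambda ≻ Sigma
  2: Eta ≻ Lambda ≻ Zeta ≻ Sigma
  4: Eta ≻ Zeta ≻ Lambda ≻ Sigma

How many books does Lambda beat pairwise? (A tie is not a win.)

Lambda against each rival (21 members):
Lambda vs Eta: 7 to 14, Eta.
Lambda vs Zeta: Lambda is ranked higher on 2 ballots, Zeta on 19. Zeta wins 19–2.
Lambda vs Sigma: 1+8+2+4 = 15 for Lambda, 6 for Sigma — Lambda by 15–6.
Lambda beats Sigma; loses to Eta, Zeta — 1 pairwise win.

1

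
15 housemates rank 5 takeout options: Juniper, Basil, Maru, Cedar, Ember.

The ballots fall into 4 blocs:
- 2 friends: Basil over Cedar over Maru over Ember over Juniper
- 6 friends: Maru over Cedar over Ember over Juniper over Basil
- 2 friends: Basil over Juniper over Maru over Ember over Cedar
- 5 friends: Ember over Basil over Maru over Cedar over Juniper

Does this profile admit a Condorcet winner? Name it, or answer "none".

Head-to-head results (15 friends):
Juniper vs Basil: Juniper preferred on 6 ballots; Basil wins 9–6.
Juniper vs Maru: 2 for Juniper, 13 for Maru — Maru by 13–2.
Juniper vs Cedar: Juniper preferred on 2 ballots; Cedar wins 13–2.
Juniper vs Ember: Juniper is ranked higher on 2 ballots, Ember on 13. Ember wins 13–2.
Basil vs Maru: 9 to 6, Basil.
Basil vs Cedar: 9 to 6, Basil.
Basil vs Ember: 4 to 11, Ember.
Maru vs Cedar: Maru is ranked higher on 6+2+5 = 13 ballots, Cedar on 2. Maru wins 13–2.
Maru vs Ember: 10 to 5, Maru.
Cedar vs Ember: Cedar is ranked higher on 2+6 = 8 ballots, Ember on 7. Cedar wins 8–7.
No restaurant is unbeaten: Juniper loses to Basil; Basil loses to Ember; Maru loses to Basil; Cedar loses to Basil; Ember loses to Maru. In particular Basil beats Maru beats Ember beats Basil is a majority cycle — no Condorcet winner exists.

none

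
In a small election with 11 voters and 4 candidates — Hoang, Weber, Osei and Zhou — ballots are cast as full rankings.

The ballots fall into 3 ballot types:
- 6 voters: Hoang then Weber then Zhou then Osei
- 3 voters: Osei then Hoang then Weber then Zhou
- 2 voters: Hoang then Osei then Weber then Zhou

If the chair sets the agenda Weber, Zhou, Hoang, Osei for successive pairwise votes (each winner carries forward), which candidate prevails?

Hoang

Round 1: Weber vs Zhou — 11–0, Weber advances.
Round 2: Weber vs Hoang — 0–11, Hoang advances.
Round 3: Hoang vs Osei — 8–3, Hoang advances.
The agenda winner is Hoang.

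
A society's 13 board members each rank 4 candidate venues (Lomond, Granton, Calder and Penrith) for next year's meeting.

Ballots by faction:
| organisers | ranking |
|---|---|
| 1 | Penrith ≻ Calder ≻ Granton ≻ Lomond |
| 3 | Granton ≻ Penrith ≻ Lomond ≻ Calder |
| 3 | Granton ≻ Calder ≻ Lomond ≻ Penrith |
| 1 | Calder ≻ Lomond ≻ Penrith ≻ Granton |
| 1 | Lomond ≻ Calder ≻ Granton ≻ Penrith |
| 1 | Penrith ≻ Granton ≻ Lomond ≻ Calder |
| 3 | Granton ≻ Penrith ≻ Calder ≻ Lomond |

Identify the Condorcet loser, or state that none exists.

Head-to-head results (13 organisers):
Lomond–Granton: Granton 11–2.
Lomond vs Calder: 3+1+1 = 5 for Lomond, 8 for Calder — Calder by 8–5.
Lomond vs Penrith: Lomond is ranked higher on 3+1+1 = 5 ballots, Penrith on 8. Penrith wins 8–5.
Granton vs Calder: Granton, 10–3.
Granton vs Penrith: Granton, 10–3.
Calder vs Penrith: Calder preferred on 3+1+1 = 5 ballots; Penrith wins 8–5.
Only Lomond has no wins; Lomond is the Condorcet loser.

Lomond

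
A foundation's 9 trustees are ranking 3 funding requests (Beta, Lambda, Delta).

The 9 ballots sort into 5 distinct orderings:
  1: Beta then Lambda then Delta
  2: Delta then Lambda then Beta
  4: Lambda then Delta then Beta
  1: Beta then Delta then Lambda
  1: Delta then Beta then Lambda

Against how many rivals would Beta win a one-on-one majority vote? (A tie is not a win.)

0

Beta against each rival (9 reviewers):
Beta vs Lambda: 3 to 6, Lambda.
Beta vs Delta: 2 to 7, Delta.
Beta beats no one; loses to Lambda, Delta — 0 pairwise wins.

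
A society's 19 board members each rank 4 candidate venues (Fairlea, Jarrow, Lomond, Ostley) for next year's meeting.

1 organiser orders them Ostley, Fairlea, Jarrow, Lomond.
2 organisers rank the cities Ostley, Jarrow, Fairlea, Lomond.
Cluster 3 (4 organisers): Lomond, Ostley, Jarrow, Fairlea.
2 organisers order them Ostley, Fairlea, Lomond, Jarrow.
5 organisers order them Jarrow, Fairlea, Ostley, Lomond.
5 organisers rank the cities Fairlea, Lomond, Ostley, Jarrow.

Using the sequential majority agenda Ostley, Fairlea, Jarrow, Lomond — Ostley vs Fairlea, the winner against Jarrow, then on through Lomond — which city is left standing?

Lomond

Round 1: Ostley vs Fairlea — 9–10, Fairlea advances.
Round 2: Fairlea vs Jarrow — 8–11, Jarrow advances.
Round 3: Jarrow vs Lomond — 8–11, Lomond advances.
Lomond survives the agenda.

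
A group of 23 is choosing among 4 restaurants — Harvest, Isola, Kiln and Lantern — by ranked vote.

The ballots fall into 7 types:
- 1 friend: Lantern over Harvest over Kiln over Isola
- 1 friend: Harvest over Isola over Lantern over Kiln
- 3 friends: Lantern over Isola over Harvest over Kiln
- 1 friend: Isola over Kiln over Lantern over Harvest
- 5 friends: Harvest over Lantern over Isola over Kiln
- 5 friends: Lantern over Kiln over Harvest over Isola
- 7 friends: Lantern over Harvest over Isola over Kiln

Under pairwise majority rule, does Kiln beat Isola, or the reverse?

Isola

Ballots ranking Kiln above Isola: 1 + 5 = 6.
Ballots ranking Isola above Kiln: 23 − 6 = 17.
Isola wins the head-to-head 17–6.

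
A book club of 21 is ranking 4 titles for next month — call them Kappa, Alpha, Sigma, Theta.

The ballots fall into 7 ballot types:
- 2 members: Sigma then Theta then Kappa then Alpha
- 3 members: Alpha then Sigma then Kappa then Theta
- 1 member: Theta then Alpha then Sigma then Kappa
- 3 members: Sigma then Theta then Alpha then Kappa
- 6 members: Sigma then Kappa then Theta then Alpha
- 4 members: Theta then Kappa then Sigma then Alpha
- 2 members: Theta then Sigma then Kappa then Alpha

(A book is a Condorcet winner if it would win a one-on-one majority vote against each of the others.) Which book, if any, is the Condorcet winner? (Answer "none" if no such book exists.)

Check each pair by majority over 21 ballots:
Kappa vs Alpha: 2+6+4+2 = 14 for Kappa, 7 for Alpha — Kappa by 14–7.
Kappa vs Sigma: 4 to 17, Sigma.
Kappa vs Theta: 3+6 = 9 for Kappa, 12 for Theta — Theta by 12–9.
Alpha vs Sigma: 4 to 17, Sigma.
Alpha vs Theta: 3 to 18, Theta.
Sigma vs Theta: 2+3+3+6 = 14 for Sigma, 7 for Theta — Sigma by 14–7.
Sigma beats each of Kappa, Alpha, Theta — Sigma is the Condorcet winner.

Sigma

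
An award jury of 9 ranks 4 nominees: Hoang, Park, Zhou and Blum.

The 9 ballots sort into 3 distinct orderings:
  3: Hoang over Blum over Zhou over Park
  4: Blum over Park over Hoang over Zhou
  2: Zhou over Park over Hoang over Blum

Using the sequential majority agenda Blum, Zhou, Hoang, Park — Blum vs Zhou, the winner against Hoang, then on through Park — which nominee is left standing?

Park

Round 1: Blum vs Zhou — 7–2, Blum advances.
Round 2: Blum vs Hoang — 4–5, Hoang advances.
Round 3: Hoang vs Park — 3–6, Park advances.
The agenda winner is Park.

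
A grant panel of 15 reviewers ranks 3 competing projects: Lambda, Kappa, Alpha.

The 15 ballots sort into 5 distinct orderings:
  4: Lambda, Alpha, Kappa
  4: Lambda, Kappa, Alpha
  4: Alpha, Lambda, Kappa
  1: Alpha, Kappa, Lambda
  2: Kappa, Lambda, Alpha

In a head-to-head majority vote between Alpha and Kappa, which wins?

Ballots ranking Alpha above Kappa: 4 + 4 + 1 = 9.
Ballots ranking Kappa above Alpha: 15 − 9 = 6.
Alpha wins the head-to-head 9–6.

Alpha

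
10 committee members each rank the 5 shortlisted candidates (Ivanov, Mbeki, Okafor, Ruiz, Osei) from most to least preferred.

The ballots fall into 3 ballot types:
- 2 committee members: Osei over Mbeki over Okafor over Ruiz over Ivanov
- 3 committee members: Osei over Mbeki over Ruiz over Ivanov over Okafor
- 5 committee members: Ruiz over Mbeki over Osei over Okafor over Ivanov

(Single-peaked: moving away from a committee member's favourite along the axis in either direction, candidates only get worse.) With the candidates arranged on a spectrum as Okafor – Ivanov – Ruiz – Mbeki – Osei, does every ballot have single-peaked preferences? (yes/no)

no

Axis positions: Okafor=1, Ivanov=2, Ruiz=3, Mbeki=4, Osei=5.
Ballot type 1: ranking walks positions 5-4-1-3-2; Okafor is ranked above Ruiz even though Ruiz lies between Okafor and the peak Osei on the axis — preferences dip and rise again. Not single-peaked.
Ballot type 2 (peak Osei at position 5): ranking walks positions 5-4-3-2-1, expanding outward from the peak — single-peaked.
Ballot type 3: ranking walks positions 3-4-5-1-2; Okafor is ranked above Ivanov even though Ivanov lies between Okafor and the peak Ruiz on the axis — preferences dip and rise again. Not single-peaked.
Ballot type 1 violates single-peakedness, so the profile is not single-peaked on this axis.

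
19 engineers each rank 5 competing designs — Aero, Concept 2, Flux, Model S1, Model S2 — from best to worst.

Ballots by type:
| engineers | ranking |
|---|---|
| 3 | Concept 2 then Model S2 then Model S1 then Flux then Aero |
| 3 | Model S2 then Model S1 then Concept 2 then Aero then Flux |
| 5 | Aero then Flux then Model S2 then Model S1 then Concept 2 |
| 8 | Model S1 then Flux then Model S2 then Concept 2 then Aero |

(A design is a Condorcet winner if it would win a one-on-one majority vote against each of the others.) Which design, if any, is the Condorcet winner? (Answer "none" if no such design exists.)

none

Check each pair by majority over 19 ballots:
Aero vs Concept 2: Concept 2 wins 14–5.
Aero vs Flux: Flux wins 11–8.
Aero vs Model S1: 5 for Aero, 14 for Model S1 — Model S1 by 14–5.
Aero vs Model S2: 5 for Aero, 14 for Model S2 — Model S2 by 14–5.
Concept 2 vs Flux: Concept 2 is ranked higher on 3+3 = 6 ballots, Flux on 13. Flux wins 13–6.
Concept 2 vs Model S1: Concept 2 is ranked higher on 3 ballots, Model S1 on 16. Model S1 wins 16–3.
Concept 2 vs Model S2: Concept 2 preferred on 3 ballots; Model S2 wins 16–3.
Flux vs Model S1: 5 to 14, Model S1.
Flux vs Model S2: 13 to 6, Flux.
Model S1–Model S2: Model S2 11–8.
Each design drops at least one matchup (Aero loses to Concept 2; Concept 2 loses to Flux; Flux loses to Model S1; Model S1 loses to Model S2; Model S2 loses to Flux); the cycle Flux → Model S2 → Model S1 → Flux rules out a Condorcet winner.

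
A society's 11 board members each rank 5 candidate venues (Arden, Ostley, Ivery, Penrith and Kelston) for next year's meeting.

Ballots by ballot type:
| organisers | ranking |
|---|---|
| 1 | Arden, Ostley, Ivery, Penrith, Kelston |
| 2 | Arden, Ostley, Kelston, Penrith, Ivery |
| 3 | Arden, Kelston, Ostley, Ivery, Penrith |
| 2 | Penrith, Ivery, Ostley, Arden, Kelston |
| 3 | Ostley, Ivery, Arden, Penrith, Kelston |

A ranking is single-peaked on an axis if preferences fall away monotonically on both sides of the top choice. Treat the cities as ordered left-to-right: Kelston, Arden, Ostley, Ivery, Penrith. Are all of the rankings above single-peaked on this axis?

no

Axis positions: Kelston=1, Arden=2, Ostley=3, Ivery=4, Penrith=5.
Ballot type 1 (peak Arden at position 2): ranking walks positions 2-3-4-5-1, expanding outward from the peak — single-peaked.
Ballot type 2: ranking walks positions 2-3-1-5-4; Penrith is ranked above Ivery even though Ivery lies between Penrith and the peak Arden on the axis — preferences dip and rise again. Not single-peaked.
Ballot type 3 (peak Arden at position 2): ranking walks positions 2-1-3-4-5, expanding outward from the peak — single-peaked.
Ballot type 4 (peak Penrith at position 5): ranking walks positions 5-4-3-2-1, expanding outward from the peak — single-peaked.
Ballot type 5 (peak Ostley at position 3): ranking walks positions 3-4-2-5-1, expanding outward from the peak — single-peaked.
Ballot type 2 violates single-peakedness, so the profile is not single-peaked on this axis.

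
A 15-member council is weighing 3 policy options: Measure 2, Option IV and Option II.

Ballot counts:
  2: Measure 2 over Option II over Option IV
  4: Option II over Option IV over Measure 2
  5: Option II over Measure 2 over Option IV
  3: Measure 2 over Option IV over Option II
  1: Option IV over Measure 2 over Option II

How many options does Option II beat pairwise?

2

Option II against each rival (15 council members):
Option II–Measure 2: Option II 9–6.
Option II–Option IV: Option II 11–4.
Option II beats Measure 2, Option IV — 2 pairwise wins.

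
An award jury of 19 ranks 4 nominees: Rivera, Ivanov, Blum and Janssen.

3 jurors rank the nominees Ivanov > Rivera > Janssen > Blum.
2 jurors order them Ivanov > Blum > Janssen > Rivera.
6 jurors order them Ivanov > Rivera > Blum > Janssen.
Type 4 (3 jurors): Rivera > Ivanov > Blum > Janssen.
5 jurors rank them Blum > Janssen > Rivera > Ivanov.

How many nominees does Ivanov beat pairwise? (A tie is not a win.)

3

Ivanov against each rival (19 jurors):
Ivanov–Rivera: Ivanov 11–8.
Ivanov–Blum: Ivanov 14–5.
Ivanov vs Janssen: Ivanov is ranked higher on 3+2+6+3 = 14 ballots, Janssen on 5. Ivanov wins 14–5.
Ivanov beats Rivera, Blum, Janssen — 3 pairwise wins.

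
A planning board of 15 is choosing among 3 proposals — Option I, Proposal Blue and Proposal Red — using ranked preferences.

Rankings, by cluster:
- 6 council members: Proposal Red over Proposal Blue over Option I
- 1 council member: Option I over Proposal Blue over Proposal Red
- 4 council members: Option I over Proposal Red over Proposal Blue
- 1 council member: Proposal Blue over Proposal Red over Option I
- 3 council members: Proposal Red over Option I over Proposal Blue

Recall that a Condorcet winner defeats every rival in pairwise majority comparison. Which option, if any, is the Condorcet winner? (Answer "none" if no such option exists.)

Proposal Red

Check each pair by majority over 15 ballots:
Option I vs Proposal Blue: Option I, 8–7.
Option I vs Proposal Red: Proposal Red, 10–5.
Proposal Blue–Proposal Red: Proposal Red 13–2.
Only Proposal Red has no losses; Proposal Red is the Condorcet winner.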